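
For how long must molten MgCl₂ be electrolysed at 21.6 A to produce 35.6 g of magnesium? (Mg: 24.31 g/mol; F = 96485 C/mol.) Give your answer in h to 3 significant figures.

3.63 h

n(Mg) = 35.6 / 24.31 = 1.464 mol
Mg²⁺ + 2e⁻ → Mg, so n(e⁻) = 2 × 1.464 = 2.928 mol
Q = 2.928 × 96485 = 2.825×10^5 C
t = Q / I = 2.825×10^5 / 21.6 = 13080 s = 3.63 h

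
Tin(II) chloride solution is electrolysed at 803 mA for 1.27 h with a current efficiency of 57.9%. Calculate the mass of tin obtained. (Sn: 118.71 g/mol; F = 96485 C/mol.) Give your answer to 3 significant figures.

1.31 g

Q = 0.803 × 4572 = 3671 C
n(e⁻) = 3671 / 96485 = 0.03805 mol
Sn²⁺ + 2e⁻ → Sn, so theoretical m(Sn) = 0.01903 × 118.71 = 2.259 g
Actual mass = 57.9% × 2.259 = 1.31 g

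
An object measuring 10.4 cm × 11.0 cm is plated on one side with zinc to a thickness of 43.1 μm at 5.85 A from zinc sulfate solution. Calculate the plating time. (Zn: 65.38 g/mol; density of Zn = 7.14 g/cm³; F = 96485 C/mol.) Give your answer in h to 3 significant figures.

Plated area = 10.4 × 11.0 = 114.4 cm²
Volume = 114.4 × 43.1×10⁻⁴ cm = 0.4931 cm³
m(Zn) = 0.4931 × 7.14 = 3.521 g
n(Zn) = 3.521 / 65.38 = 0.05385 mol; n(e⁻) = 2 × 0.05385 = 0.1077 mol
Q = 0.1077 × 96485 = 10390 C
t = 10390 / 5.85 = 1776 s = 0.493 h

0.493 h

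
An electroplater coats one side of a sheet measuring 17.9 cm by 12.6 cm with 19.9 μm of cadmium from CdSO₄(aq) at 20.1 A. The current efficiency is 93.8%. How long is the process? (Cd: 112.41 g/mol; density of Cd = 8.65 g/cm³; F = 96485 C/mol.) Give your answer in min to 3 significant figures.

5.89 min

Plated area = 17.9 × 12.6 = 225.5 cm²
Volume = 225.5 × 19.9×10⁻⁴ cm = 0.4487 cm³
m(Cd) = 0.4487 × 8.65 = 3.881 g
n(Cd) = 3.881 / 112.41 = 0.03453 mol; n(e⁻) = 2 × 0.03453 = 0.06906 mol
Q = 0.06906 × 96485 / 0.938 = 7104 C
t = 7104 / 20.1 = 353.4 s = 5.89 min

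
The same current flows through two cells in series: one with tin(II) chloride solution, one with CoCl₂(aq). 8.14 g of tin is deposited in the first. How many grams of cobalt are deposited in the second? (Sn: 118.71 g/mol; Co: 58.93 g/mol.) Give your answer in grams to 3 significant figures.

n(Sn) = 8.14 / 118.71 = 0.06857 mol
Sn²⁺ + 2e⁻ → Sn, so n(e⁻) = 2 × 0.06857 = 0.1371 mol
Since the cells are in series, n(e⁻) in the Co cell is also 0.1371 mol.
Co²⁺ + 2e⁻ → Co, so n(Co) = 0.1371 / 2 = 0.06855 mol
m(Co) = 0.06855 × 58.93 = 4.04 g

4.04 g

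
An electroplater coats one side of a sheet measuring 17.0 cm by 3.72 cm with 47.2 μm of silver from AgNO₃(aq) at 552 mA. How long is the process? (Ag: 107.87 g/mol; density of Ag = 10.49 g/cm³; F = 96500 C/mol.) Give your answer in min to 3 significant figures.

Plated area = 17.0 × 3.72 = 63.24 cm²
Volume = 63.24 × 47.2×10⁻⁴ cm = 0.2985 cm³
m(Ag) = 0.2985 × 10.49 = 3.131 g
n(Ag) = 3.131 / 107.87 = 0.02903 mol; n(e⁻) = 0.02903 mol
Q = 0.02903 × 96500 = 2801 C
t = 2801 / 0.552 = 5074 s = 84.6 min

84.6 min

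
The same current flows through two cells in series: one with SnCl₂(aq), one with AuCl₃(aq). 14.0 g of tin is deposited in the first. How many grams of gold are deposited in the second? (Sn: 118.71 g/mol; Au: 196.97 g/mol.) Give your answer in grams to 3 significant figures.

n(Sn) = 14.0 / 118.71 = 0.1179 mol
Sn²⁺ + 2e⁻ → Sn, so n(e⁻) = 2 × 0.1179 = 0.2358 mol
The cells are in series, so the same charge (and hence the same n(e⁻) = 0.2358 mol) passes through both.
Au³⁺ + 3e⁻ → Au, so n(Au) = 0.2358 / 3 = 0.07860 mol
m(Au) = 0.07860 × 196.97 = 15.5 g

15.5 g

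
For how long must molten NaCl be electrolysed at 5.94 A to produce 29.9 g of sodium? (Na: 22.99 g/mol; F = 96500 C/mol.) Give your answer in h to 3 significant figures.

n(Na) = 29.9 / 22.99 = 1.301 mol
Na⁺ + e⁻ → Na, so n(e⁻) = 1.301 mol
Q = 1.301 × 96500 = 1.255×10^5 C
t = Q / I = 1.255×10^5 / 5.94 = 21130 s = 5.87 h

5.87 h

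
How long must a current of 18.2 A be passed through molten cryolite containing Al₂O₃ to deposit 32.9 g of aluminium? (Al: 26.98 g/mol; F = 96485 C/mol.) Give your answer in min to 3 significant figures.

323 min

n(Al) = 32.9 / 26.98 = 1.219 mol
Al³⁺ + 3e⁻ → Al, so n(e⁻) = 3 × 1.219 = 3.657 mol
Q = 3.657 × 96485 = 3.528×10^5 C
t = Q / I = 3.528×10^5 / 18.2 = 19380 s = 323 min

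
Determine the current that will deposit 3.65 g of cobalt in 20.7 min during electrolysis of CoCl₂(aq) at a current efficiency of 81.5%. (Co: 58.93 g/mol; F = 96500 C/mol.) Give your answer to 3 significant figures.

11.8 A

n(Co) = 3.65 / 58.93 = 0.06194 mol
Co²⁺ + 2e⁻ → Co, so n(e⁻) = 2 × 0.06194 = 0.1239 mol
Q = 0.1239 × 96500 / 0.815 = 14670 C
I = Q / t = 14670 / 1242 s = 11.8 A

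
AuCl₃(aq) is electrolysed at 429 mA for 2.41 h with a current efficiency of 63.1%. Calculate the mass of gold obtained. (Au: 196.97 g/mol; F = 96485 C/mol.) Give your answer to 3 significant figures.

Q = 0.429 × 8676 = 3722 C
n(e⁻) = 3722 / 96485 = 0.03858 mol
Au³⁺ + 3e⁻ → Au, so theoretical m(Au) = 0.01286 × 196.97 = 2.533 g
Actual mass = 63.1% × 2.533 = 1.60 g

1.60 g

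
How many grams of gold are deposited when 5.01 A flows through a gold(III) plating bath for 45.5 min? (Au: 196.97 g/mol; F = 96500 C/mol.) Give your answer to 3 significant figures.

Q = 5.01 A × 2730 s = 13680 C
n(e⁻) = 13680 / 96500 = 0.1418 mol
Au³⁺ + 3e⁻ → Au, so n(Au) = 0.1418 / 3 = 0.04727 mol
m = 0.04727 × 196.97 = 9.31 g

9.31 g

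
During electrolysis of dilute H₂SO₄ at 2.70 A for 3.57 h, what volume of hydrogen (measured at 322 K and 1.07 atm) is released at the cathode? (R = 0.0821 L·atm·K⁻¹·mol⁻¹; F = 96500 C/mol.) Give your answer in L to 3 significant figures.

4.44 L

Q = It = 2.70 × 12852 = 34700 C
n(e⁻) = 34700 / 96500 = 0.3596 mol
2H⁺ + 2e⁻ → H₂, so n(H₂) = 0.3596 / 2 = 0.1798 mol
V = nRT/P = 0.1798 × 0.0821 × 322 / 1.07 = 4.442 L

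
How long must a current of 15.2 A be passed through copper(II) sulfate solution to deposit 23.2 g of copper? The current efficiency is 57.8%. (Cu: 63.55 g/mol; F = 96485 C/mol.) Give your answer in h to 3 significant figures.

n(Cu) = 23.2 / 63.55 = 0.3651 mol
Cu²⁺ + 2e⁻ → Cu, so n(e⁻) = 2 × 0.3651 = 0.7302 mol
Q = 0.7302 × 96485 / 0.578 = 1.219×10^5 C
t = Q / I = 1.219×10^5 / 15.2 = 8020 s = 2.23 h

2.23 h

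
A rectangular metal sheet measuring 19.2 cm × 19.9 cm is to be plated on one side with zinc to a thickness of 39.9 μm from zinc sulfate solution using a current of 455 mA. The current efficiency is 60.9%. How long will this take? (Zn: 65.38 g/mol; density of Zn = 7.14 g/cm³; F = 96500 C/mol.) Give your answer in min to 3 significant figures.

Plated area = 19.2 × 19.9 = 382.1 cm²
Volume = 382.1 × 39.9×10⁻⁴ cm = 1.525 cm³
m(Zn) = 1.525 × 7.14 = 10.89 g
n(Zn) = 10.89 / 65.38 = 0.1666 mol; n(e⁻) = 2 × 0.1666 = 0.3332 mol
Q = 0.3332 × 96500 / 0.609 = 52800 C
t = 52800 / 0.455 = 1.160×10^5 s = 1930 min

1930 min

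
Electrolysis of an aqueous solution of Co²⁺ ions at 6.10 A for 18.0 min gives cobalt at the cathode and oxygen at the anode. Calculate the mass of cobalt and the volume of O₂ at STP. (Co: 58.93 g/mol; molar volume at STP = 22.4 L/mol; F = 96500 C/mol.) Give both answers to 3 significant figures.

2.01 g Co; 0.382 L O₂

Q = 6.10 × 1080 = 6588 C; n(e⁻) = 6588 / 96500 = 0.06827 mol
Cathode: Co²⁺ + 2e⁻ → Co → n(Co) = 0.06827/2 = 0.03414 mol → 2.01 g
Anode: 2H₂O → O₂ + 4H⁺ + 4e⁻ → n(O₂) = 0.06827/4 = 0.01707 mol → 0.382 L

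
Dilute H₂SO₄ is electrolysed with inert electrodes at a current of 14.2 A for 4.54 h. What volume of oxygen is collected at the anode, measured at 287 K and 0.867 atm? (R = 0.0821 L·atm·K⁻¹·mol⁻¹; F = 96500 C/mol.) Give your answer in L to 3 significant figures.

16.3 L

Q = 14.2 A × 16344 s = 2.321×10^5 C
Moles of electrons = 2.321×10^5 / 96500 = 2.405 mol
2H₂O → O₂ + 4H⁺ + 4e⁻, so n(O₂) = 2.405 / 4 = 0.6013 mol
V = nRT/P = 0.6013 × 0.0821 × 287 / 0.867 = 16.34 L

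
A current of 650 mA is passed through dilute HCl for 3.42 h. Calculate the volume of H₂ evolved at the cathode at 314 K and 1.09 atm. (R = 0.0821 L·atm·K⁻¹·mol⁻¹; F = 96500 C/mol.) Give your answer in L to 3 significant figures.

0.981 L

Q = It = 0.650 × 12312 = 8003 C
n(e⁻) = 8003 / 96500 = 0.08293 mol
2H⁺ + 2e⁻ → H₂, so n(H₂) = 0.08293 / 2 = 0.04147 mol
V = nRT/P = 0.04147 × 0.0821 × 314 / 1.09 = 0.9808 L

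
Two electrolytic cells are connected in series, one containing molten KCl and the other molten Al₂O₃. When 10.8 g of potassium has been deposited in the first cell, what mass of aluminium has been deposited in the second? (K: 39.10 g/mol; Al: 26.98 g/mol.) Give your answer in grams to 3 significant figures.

2.48 g

n(K) = 10.8 / 39.10 = 0.2762 mol
K⁺ + e⁻ → K, so n(e⁻) = 0.2762 mol
Since the cells are in series, n(e⁻) in the Al cell is also 0.2762 mol.
Al³⁺ + 3e⁻ → Al, so n(Al) = 0.2762 / 3 = 0.09207 mol
m(Al) = 0.09207 × 26.98 = 2.48 g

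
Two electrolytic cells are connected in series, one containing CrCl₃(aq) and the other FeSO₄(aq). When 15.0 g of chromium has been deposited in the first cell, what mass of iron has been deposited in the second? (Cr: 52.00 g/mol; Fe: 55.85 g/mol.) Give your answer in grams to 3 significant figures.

n(Cr) = 15.0 / 52.00 = 0.2885 mol
Cr³⁺ + 3e⁻ → Cr, so n(e⁻) = 3 × 0.2885 = 0.8655 mol
Since the cells are in series, n(e⁻) in the Fe cell is also 0.8655 mol.
Fe²⁺ + 2e⁻ → Fe, so n(Fe) = 0.8655 / 2 = 0.4328 mol
m(Fe) = 0.4328 × 55.85 = 24.2 g

24.2 g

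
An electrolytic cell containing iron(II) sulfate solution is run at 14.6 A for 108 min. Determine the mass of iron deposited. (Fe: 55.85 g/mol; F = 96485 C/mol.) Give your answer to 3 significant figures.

27.4 g

Q = 14.6 A × 6480 s = 94610 C
n(e⁻) = 94610 / 96485 = 0.9806 mol
Fe²⁺ + 2e⁻ → Fe, so n(Fe) = 0.9806 / 2 = 0.4903 mol
m = 0.4903 × 55.85 = 27.4 g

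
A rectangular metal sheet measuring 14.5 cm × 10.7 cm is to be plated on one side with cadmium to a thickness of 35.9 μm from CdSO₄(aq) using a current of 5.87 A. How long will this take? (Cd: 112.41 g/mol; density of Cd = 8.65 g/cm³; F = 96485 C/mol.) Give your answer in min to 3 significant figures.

23.5 min

Plated area = 14.5 × 10.7 = 155.2 cm²
Volume = 155.2 × 35.9×10⁻⁴ cm = 0.5572 cm³
m(Cd) = 0.5572 × 8.65 = 4.820 g
n(Cd) = 4.820 / 112.41 = 0.04288 mol; n(e⁻) = 2 × 0.04288 = 0.08576 mol
Q = 0.08576 × 96485 = 8275 C
t = 8275 / 5.87 = 1410 s = 23.5 min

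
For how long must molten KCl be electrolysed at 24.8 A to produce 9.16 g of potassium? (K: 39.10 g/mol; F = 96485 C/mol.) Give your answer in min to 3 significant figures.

15.2 min

n(K) = 9.16 / 39.10 = 0.2343 mol
K⁺ + e⁻ → K, so n(e⁻) = 0.2343 mol
Q = 0.2343 × 96485 = 22610 C
t = Q / I = 22610 / 24.8 = 911.7 s = 15.2 min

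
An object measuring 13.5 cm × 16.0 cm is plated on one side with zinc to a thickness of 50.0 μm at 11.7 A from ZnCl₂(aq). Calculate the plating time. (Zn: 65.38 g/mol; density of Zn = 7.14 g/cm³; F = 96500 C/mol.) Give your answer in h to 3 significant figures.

0.540 h

Plated area = 13.5 × 16.0 = 216.0 cm²
Volume = 216.0 × 50.0×10⁻⁴ cm = 1.080 cm³
m(Zn) = 1.080 × 7.14 = 7.711 g
n(Zn) = 7.711 / 65.38 = 0.1179 mol; n(e⁻) = 2 × 0.1179 = 0.2358 mol
Q = 0.2358 × 96500 = 22750 C
t = 22750 / 11.7 = 1944 s = 0.540 h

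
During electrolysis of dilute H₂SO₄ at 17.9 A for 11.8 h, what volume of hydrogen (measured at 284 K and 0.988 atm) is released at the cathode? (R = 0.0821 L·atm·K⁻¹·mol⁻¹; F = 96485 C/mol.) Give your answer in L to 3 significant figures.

Q = It = 17.9 × 42480 = 7.604×10^5 C
Moles of electrons = 7.604×10^5 / 96485 = 7.881 mol
2H⁺ + 2e⁻ → H₂, so n(H₂) = 7.881 / 2 = 3.941 mol
V = nRT/P = 3.941 × 0.0821 × 284 / 0.988 = 93.01 L

93.0 L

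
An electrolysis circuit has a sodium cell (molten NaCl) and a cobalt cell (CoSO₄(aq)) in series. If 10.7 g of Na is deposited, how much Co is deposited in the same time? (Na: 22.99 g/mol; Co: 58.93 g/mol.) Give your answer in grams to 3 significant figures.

n(Na) = 10.7 / 22.99 = 0.4654 mol
Na⁺ + e⁻ → Na, so n(e⁻) = 0.4654 mol
The cells are in series, so the same charge (and hence the same n(e⁻) = 0.4654 mol) passes through both.
Co²⁺ + 2e⁻ → Co, so n(Co) = 0.4654 / 2 = 0.2327 mol
m(Co) = 0.2327 × 58.93 = 13.7 g

13.7 g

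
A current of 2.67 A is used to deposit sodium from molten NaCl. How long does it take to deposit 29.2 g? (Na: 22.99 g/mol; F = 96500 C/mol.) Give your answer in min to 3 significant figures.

n(Na) = 29.2 / 22.99 = 1.270 mol
Na⁺ + e⁻ → Na, so n(e⁻) = 1.270 mol
Q = 1.270 × 96500 = 1.226×10^5 C
t = Q / I = 1.226×10^5 / 2.67 = 45920 s = 765 min

765 min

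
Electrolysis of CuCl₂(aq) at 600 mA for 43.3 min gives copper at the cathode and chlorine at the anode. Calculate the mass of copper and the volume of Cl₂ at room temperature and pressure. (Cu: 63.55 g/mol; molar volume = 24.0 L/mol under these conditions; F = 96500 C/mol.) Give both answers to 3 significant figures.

0.513 g Cu; 0.194 L Cl₂

Q = 0.600 × 2598 = 1559 C; n(e⁻) = 1559 / 96500 = 0.01616 mol
Cathode: Cu²⁺ + 2e⁻ → Cu → n(Cu) = 0.01616/2 = 0.008080 mol → 0.513 g
Anode: 2Cl⁻ → Cl₂ + 2e⁻ → n(Cl₂) = 0.01616/2 = 0.008080 mol → 0.194 L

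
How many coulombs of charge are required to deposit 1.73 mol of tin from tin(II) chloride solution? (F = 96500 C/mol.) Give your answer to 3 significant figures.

Sn²⁺ + 2e⁻ → Sn, so n(e⁻) = 2 × 1.73 = 3.460 mol
Q = 3.460 × 96500 = 3.339×10^5 C

3.34×10^5 C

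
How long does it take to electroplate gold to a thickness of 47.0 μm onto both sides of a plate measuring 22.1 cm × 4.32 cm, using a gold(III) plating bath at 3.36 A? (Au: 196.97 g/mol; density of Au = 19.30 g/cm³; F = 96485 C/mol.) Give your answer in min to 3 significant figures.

Plated area = 2 × 22.1 × 4.32 = 190.9 cm²
Volume = 190.9 × 47.0×10⁻⁴ cm = 0.8972 cm³
m(Au) = 0.8972 × 19.30 = 17.32 g
n(Au) = 17.32 / 196.97 = 0.08793 mol; n(e⁻) = 3 × 0.08793 = 0.2638 mol
Q = 0.2638 × 96485 = 25450 C
t = 25450 / 3.36 = 7574 s = 126 min

126 min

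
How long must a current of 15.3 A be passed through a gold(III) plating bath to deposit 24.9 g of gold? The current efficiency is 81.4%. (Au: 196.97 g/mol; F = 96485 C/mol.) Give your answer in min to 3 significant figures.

49.0 min

n(Au) = 24.9 / 196.97 = 0.1264 mol
Au³⁺ + 3e⁻ → Au, so n(e⁻) = 3 × 0.1264 = 0.3792 mol
Q = 0.3792 × 96485 / 0.814 = 44950 C
t = Q / I = 44950 / 15.3 = 2938 s = 49.0 min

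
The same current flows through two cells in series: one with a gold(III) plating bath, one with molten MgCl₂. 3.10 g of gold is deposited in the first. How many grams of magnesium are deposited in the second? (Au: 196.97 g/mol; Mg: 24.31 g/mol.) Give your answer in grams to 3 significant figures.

0.574 g

n(Au) = 3.10 / 196.97 = 0.01574 mol
Au³⁺ + 3e⁻ → Au, so n(e⁻) = 3 × 0.01574 = 0.04722 mol
Since the cells are in series, n(e⁻) in the Mg cell is also 0.04722 mol.
Mg²⁺ + 2e⁻ → Mg, so n(Mg) = 0.04722 / 2 = 0.02361 mol
m(Mg) = 0.02361 × 24.31 = 0.574 g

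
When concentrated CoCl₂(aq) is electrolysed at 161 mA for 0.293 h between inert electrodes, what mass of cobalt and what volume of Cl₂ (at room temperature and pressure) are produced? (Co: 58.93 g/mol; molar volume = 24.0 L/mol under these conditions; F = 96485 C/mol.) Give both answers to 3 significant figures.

Q = 0.161 × 1054.8 = 169.8 C; n(e⁻) = 169.8 / 96485 = 0.001760 mol
Cathode: Co²⁺ + 2e⁻ → Co → n(Co) = 0.001760/2 = 8.800×10^-4 mol → 0.0519 g
Anode: 2Cl⁻ → Cl₂ + 2e⁻ → n(Cl₂) = 0.001760/2 = 8.800×10^-4 mol → 0.0211 L

0.0519 g Co; 0.0211 L Cl₂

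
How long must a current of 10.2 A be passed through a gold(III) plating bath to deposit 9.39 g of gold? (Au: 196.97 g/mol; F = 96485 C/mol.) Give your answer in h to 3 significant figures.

n(Au) = 9.39 / 196.97 = 0.04767 mol
Au³⁺ + 3e⁻ → Au, so n(e⁻) = 3 × 0.04767 = 0.1430 mol
Q = 0.1430 × 96485 = 13800 C
t = Q / I = 13800 / 10.2 = 1353 s = 0.376 h

0.376 h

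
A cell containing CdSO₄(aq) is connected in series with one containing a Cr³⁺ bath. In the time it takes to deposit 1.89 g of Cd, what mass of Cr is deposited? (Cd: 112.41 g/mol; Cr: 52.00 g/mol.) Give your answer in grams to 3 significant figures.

0.583 g

n(Cd) = 1.89 / 112.41 = 0.01681 mol
Cd²⁺ + 2e⁻ → Cd, so n(e⁻) = 2 × 0.01681 = 0.03362 mol
The cells are in series, so the same charge (and hence the same n(e⁻) = 0.03362 mol) passes through both.
Cr³⁺ + 3e⁻ → Cr, so n(Cr) = 0.03362 / 3 = 0.01121 mol
m(Cr) = 0.01121 × 52.00 = 0.583 g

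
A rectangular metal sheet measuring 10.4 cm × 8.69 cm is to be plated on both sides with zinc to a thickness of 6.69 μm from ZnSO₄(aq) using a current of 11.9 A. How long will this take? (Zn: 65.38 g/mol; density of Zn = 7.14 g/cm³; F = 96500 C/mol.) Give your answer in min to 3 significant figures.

Plated area = 2 × 10.4 × 8.69 = 180.8 cm²
Volume = 180.8 × 6.69×10⁻⁴ cm = 0.1210 cm³
m(Zn) = 0.1210 × 7.14 = 0.8639 g
n(Zn) = 0.8639 / 65.38 = 0.01321 mol; n(e⁻) = 2 × 0.01321 = 0.02642 mol
Q = 0.02642 × 96500 = 2550 C
t = 2550 / 11.9 = 214.3 s = 3.57 min

3.57 min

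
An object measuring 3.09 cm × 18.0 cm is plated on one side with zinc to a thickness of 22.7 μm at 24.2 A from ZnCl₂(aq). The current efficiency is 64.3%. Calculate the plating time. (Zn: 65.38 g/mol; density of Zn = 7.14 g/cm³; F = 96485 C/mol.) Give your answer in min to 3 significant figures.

Plated area = 3.09 × 18.0 = 55.62 cm²
Volume = 55.62 × 22.7×10⁻⁴ cm = 0.1263 cm³
m(Zn) = 0.1263 × 7.14 = 0.9018 g
n(Zn) = 0.9018 / 65.38 = 0.01379 mol; n(e⁻) = 2 × 0.01379 = 0.02758 mol
Q = 0.02758 × 96485 / 0.643 = 4139 C
t = 4139 / 24.2 = 171.0 s = 2.85 min

2.85 min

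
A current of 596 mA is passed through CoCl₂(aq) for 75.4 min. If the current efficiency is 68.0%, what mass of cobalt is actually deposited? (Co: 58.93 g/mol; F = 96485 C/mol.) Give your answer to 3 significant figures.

Q = 0.596 × 4524 = 2696 C
n(e⁻) = 2696 / 96485 = 0.02794 mol
Co²⁺ + 2e⁻ → Co, so theoretical m(Co) = 0.01397 × 58.93 = 0.8233 g
Actual mass = 68.0% × 0.8233 = 0.560 g

0.560 g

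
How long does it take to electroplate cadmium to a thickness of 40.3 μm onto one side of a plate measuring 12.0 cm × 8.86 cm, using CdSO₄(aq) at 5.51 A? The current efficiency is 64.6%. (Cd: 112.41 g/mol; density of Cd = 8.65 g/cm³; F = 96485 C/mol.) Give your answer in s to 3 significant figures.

1790 s

Plated area = 12.0 × 8.86 = 106.3 cm²
Volume = 106.3 × 40.3×10⁻⁴ cm = 0.4284 cm³
m(Cd) = 0.4284 × 8.65 = 3.706 g
n(Cd) = 3.706 / 112.41 = 0.03297 mol; n(e⁻) = 2 × 0.03297 = 0.06594 mol
Q = 0.06594 × 96485 / 0.646 = 9849 C
t = 9849 / 5.51 = 1787 s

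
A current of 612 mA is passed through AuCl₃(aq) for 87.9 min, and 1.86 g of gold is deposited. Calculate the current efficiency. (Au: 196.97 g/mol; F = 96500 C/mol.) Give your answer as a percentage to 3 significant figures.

84.7%

Q = 0.612 × 5274 = 3228 C
n(e⁻) = 3228 / 96500 = 0.03345 mol
Au³⁺ + 3e⁻ → Au, so theoretical n(Au) = 0.01115 mol → 2.196 g
Efficiency = 1.86 / 2.196 = 0.8470 = 84.7%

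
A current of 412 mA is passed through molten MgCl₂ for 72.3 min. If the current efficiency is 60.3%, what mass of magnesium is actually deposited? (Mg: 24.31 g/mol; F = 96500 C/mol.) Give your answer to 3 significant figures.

Q = 0.412 × 4338 = 1787 C
n(e⁻) = 1787 / 96500 = 0.01852 mol
Mg²⁺ + 2e⁻ → Mg, so theoretical m(Mg) = 0.009260 × 24.31 = 0.2251 g
Actual mass = 60.3% × 0.2251 = 0.136 g

0.136 g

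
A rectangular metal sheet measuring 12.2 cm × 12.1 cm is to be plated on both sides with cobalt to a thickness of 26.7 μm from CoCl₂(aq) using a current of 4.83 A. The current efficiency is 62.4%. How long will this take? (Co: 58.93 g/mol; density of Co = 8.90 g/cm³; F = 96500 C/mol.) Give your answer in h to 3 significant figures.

2.12 h

Plated area = 2 × 12.2 × 12.1 = 295.2 cm²
Volume = 295.2 × 26.7×10⁻⁴ cm = 0.7882 cm³
m(Co) = 0.7882 × 8.90 = 7.015 g
n(Co) = 7.015 / 58.93 = 0.1190 mol; n(e⁻) = 2 × 0.1190 = 0.2380 mol
Q = 0.2380 × 96500 / 0.624 = 36810 C
t = 36810 / 4.83 = 7621 s = 2.12 h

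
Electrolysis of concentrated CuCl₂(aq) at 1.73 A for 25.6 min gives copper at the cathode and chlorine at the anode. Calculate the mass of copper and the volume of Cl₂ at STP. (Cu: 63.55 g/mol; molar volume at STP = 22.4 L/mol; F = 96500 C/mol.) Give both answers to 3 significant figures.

0.875 g Cu; 0.308 L Cl₂

Q = 1.73 × 1536 = 2657 C; n(e⁻) = 2657 / 96500 = 0.02753 mol
Cathode: Cu²⁺ + 2e⁻ → Cu → n(Cu) = 0.02753/2 = 0.01377 mol → 0.875 g
Anode: 2Cl⁻ → Cl₂ + 2e⁻ → n(Cl₂) = 0.02753/2 = 0.01377 mol → 0.308 L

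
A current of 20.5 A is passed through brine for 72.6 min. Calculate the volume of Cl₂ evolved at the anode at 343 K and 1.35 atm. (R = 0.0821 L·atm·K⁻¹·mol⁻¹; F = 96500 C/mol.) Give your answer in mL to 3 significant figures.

Q = 20.5 A × 4356 s = 89300 C
n(e⁻) = Q/F = 89300/96500 = 0.9254 mol
2Cl⁻ → Cl₂ + 2e⁻, so n(Cl₂) = 0.9254 / 2 = 0.4627 mol
V = nRT/P = 0.4627 × 0.0821 × 343 / 1.35 = 9.652 L
= 9650 mL

9650 mL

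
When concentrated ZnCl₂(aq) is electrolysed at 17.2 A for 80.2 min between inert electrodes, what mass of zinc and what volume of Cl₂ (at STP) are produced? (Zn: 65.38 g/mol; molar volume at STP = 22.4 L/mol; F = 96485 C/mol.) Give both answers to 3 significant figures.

28.0 g Zn; 9.61 L Cl₂

Q = 17.2 × 4812 = 82770 C; n(e⁻) = 82770 / 96485 = 0.8579 mol
Cathode: Zn²⁺ + 2e⁻ → Zn → n(Zn) = 0.8579/2 = 0.4290 mol → 28.0 g
Anode: 2Cl⁻ → Cl₂ + 2e⁻ → n(Cl₂) = 0.8579/2 = 0.4290 mol → 9.61 L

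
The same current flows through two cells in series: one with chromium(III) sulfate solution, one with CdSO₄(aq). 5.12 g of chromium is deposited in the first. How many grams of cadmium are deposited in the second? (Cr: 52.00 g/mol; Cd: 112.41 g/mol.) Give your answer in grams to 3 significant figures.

n(Cr) = 5.12 / 52.00 = 0.09846 mol
Cr³⁺ + 3e⁻ → Cr, so n(e⁻) = 3 × 0.09846 = 0.2954 mol
The cells are in series, so the same charge (and hence the same n(e⁻) = 0.2954 mol) passes through both.
Cd²⁺ + 2e⁻ → Cd, so n(Cd) = 0.2954 / 2 = 0.1477 mol
m(Cd) = 0.1477 × 112.41 = 16.6 g

16.6 g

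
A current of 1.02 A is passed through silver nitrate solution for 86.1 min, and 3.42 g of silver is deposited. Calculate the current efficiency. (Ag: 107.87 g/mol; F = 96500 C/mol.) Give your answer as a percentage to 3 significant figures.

Q = 1.02 × 5166 = 5269 C
n(e⁻) = 5269 / 96500 = 0.05460 mol
Ag⁺ + e⁻ → Ag, so theoretical n(Ag) = 0.05460 mol → 5.890 g
Efficiency = 3.42 / 5.890 = 0.5806 = 58.1%

58.1%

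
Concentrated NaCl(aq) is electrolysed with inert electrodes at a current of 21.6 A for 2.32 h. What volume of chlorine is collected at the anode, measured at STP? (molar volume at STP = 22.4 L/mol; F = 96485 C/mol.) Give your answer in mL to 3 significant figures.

20900 mL

Q = It = 21.6 × 8352 = 1.804×10^5 C
n(e⁻) = 1.804×10^5 / 96485 = 1.870 mol
2Cl⁻ → Cl₂ + 2e⁻, so n(Cl₂) = 1.870 / 2 = 0.9350 mol
V = 0.9350 × 22.4 = 20.94 L
= 20900 mL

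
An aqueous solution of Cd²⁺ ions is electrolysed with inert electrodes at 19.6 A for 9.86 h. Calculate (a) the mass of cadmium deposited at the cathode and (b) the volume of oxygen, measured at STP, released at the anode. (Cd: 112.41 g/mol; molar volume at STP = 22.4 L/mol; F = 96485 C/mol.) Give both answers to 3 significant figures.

Q = 19.6 × 35496 = 6.957×10^5 C; n(e⁻) = 6.957×10^5 / 96485 = 7.210 mol
Cathode: Cd²⁺ + 2e⁻ → Cd → n(Cd) = 7.210/2 = 3.605 mol → 405 g
Anode: 2H₂O → O₂ + 4H⁺ + 4e⁻ → n(O₂) = 7.210/4 = 1.803 mol → 40.4 L

405 g Cd; 40.4 L O₂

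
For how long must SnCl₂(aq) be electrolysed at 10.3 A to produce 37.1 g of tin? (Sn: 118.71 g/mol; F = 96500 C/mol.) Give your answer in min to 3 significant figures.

97.6 min

n(Sn) = 37.1 / 118.71 = 0.3125 mol
Sn²⁺ + 2e⁻ → Sn, so n(e⁻) = 2 × 0.3125 = 0.6250 mol
Q = 0.6250 × 96500 = 60310 C
t = Q / I = 60310 / 10.3 = 5855 s = 97.6 min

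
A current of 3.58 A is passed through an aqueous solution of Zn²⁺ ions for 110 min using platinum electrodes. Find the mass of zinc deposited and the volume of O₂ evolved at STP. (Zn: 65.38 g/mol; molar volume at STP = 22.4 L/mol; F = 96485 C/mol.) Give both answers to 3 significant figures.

8.01 g Zn; 1.37 L O₂

Q = 3.58 × 6600 = 23630 C; n(e⁻) = 23630 / 96485 = 0.2449 mol
Cathode: Zn²⁺ + 2e⁻ → Zn → n(Zn) = 0.2449/2 = 0.1225 mol → 8.01 g
Anode: 2H₂O → O₂ + 4H⁺ + 4e⁻ → n(O₂) = 0.2449/4 = 0.06123 mol → 1.37 L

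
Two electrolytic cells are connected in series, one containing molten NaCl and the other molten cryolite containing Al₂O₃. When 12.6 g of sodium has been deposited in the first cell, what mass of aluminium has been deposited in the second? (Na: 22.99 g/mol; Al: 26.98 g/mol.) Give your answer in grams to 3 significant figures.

4.93 g

n(Na) = 12.6 / 22.99 = 0.5481 mol
Na⁺ + e⁻ → Na, so n(e⁻) = 0.5481 mol
The cells are in series, so the same charge (and hence the same n(e⁻) = 0.5481 mol) passes through both.
Al³⁺ + 3e⁻ → Al, so n(Al) = 0.5481 / 3 = 0.1827 mol
m(Al) = 0.1827 × 26.98 = 4.93 g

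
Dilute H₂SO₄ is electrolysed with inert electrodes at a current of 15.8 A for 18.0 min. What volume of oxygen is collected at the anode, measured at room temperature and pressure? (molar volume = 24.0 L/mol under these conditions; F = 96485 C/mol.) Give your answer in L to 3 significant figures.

1.06 L

Q = 15.8 A × 1080 s = 17060 C
Moles of electrons = 17060 / 96485 = 0.1768 mol
2H₂O → O₂ + 4H⁺ + 4e⁻, so n(O₂) = 0.1768 / 4 = 0.04420 mol
V = 0.04420 × 24.0 = 1.061 L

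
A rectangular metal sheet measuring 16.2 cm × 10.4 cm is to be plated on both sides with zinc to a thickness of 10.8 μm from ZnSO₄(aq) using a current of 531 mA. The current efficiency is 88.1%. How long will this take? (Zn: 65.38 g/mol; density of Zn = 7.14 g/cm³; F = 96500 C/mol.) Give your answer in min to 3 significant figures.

Plated area = 2 × 16.2 × 10.4 = 337.0 cm²
Volume = 337.0 × 10.8×10⁻⁴ cm = 0.3640 cm³
m(Zn) = 0.3640 × 7.14 = 2.599 g
n(Zn) = 2.599 / 65.38 = 0.03975 mol; n(e⁻) = 2 × 0.03975 = 0.07950 mol
Q = 0.07950 × 96500 / 0.881 = 8708 C
t = 8708 / 0.531 = 16400 s = 273 min

273 min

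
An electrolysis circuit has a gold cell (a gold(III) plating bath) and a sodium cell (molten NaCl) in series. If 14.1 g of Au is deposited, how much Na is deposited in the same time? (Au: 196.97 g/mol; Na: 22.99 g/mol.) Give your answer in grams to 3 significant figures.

4.94 g

n(Au) = 14.1 / 196.97 = 0.07158 mol
Au³⁺ + 3e⁻ → Au, so n(e⁻) = 3 × 0.07158 = 0.2147 mol
The cells are in series, so the same charge (and hence the same n(e⁻) = 0.2147 mol) passes through both.
Na⁺ + e⁻ → Na, so n(Na) = 0.2147 mol
m(Na) = 0.2147 × 22.99 = 4.94 g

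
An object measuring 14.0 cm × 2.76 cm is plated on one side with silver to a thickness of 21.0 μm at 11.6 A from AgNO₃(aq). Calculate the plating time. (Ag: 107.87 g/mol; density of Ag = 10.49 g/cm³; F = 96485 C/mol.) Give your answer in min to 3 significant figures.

Plated area = 14.0 × 2.76 = 38.64 cm²
Volume = 38.64 × 21.0×10⁻⁴ cm = 0.08114 cm³
m(Ag) = 0.08114 × 10.49 = 0.8512 g
n(Ag) = 0.8512 / 107.87 = 0.007891 mol; n(e⁻) = 0.007891 mol
Q = 0.007891 × 96485 = 761.4 C
t = 761.4 / 11.6 = 65.64 s = 1.09 min

1.09 min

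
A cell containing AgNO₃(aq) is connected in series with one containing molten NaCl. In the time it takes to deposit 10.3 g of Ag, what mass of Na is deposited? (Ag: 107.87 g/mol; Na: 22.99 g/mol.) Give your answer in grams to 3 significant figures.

n(Ag) = 10.3 / 107.87 = 0.09549 mol
Ag⁺ + e⁻ → Ag, so n(e⁻) = 0.09549 mol
The cells are in series, so the same charge (and hence the same n(e⁻) = 0.09549 mol) passes through both.
Na⁺ + e⁻ → Na, so n(Na) = 0.09549 mol
m(Na) = 0.09549 × 22.99 = 2.20 g

2.20 g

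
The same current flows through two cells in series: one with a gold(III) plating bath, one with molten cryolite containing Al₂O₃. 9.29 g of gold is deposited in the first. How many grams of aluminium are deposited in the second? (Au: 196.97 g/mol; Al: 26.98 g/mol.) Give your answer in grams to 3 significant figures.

1.27 g

n(Au) = 9.29 / 196.97 = 0.04716 mol
Au³⁺ + 3e⁻ → Au, so n(e⁻) = 3 × 0.04716 = 0.1415 mol
The cells are in series, so the same charge (and hence the same n(e⁻) = 0.1415 mol) passes through both.
Al³⁺ + 3e⁻ → Al, so n(Al) = 0.1415 / 3 = 0.04717 mol
m(Al) = 0.04717 × 26.98 = 1.27 g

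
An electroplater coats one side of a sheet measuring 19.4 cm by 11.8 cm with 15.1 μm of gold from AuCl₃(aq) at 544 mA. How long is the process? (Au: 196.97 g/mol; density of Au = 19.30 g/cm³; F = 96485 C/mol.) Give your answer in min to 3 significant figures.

Plated area = 19.4 × 11.8 = 228.9 cm²
Volume = 228.9 × 15.1×10⁻⁴ cm = 0.3456 cm³
m(Au) = 0.3456 × 19.30 = 6.670 g
n(Au) = 6.670 / 196.97 = 0.03386 mol; n(e⁻) = 3 × 0.03386 = 0.1016 mol
Q = 0.1016 × 96485 = 9803 C
t = 9803 / 0.544 = 18020 s = 300 min

300 min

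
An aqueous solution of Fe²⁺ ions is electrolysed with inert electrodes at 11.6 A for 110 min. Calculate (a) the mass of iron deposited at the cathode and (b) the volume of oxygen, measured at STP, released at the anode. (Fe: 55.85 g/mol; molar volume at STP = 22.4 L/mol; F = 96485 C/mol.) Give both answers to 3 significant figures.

22.2 g Fe; 4.44 L O₂

Q = 11.6 × 6600 = 76560 C; n(e⁻) = 76560 / 96485 = 0.7935 mol
Cathode: Fe²⁺ + 2e⁻ → Fe → n(Fe) = 0.7935/2 = 0.3968 mol → 22.2 g
Anode: 2H₂O → O₂ + 4H⁺ + 4e⁻ → n(O₂) = 0.7935/4 = 0.1984 mol → 4.44 L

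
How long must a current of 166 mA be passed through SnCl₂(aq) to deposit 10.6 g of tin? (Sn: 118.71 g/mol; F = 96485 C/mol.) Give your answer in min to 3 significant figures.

1730 min

n(Sn) = 10.6 / 118.71 = 0.08929 mol
Sn²⁺ + 2e⁻ → Sn, so n(e⁻) = 2 × 0.08929 = 0.1786 mol
Q = 0.1786 × 96485 = 17230 C
t = Q / I = 17230 / 0.166 = 1.038×10^5 s = 1730 min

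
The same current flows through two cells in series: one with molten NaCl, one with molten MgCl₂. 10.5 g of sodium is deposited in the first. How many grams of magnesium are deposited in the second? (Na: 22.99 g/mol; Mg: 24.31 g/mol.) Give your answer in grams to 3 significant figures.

n(Na) = 10.5 / 22.99 = 0.4567 mol
Na⁺ + e⁻ → Na, so n(e⁻) = 0.4567 mol
Since the cells are in series, n(e⁻) in the Mg cell is also 0.4567 mol.
Mg²⁺ + 2e⁻ → Mg, so n(Mg) = 0.4567 / 2 = 0.2284 mol
m(Mg) = 0.2284 × 24.31 = 5.55 g

5.55 g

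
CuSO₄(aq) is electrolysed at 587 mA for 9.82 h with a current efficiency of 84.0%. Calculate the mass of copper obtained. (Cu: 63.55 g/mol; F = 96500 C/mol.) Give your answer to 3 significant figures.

5.74 g

Q = 0.587 × 35352 = 20750 C
n(e⁻) = 20750 / 96500 = 0.2150 mol
Cu²⁺ + 2e⁻ → Cu, so theoretical m(Cu) = 0.1075 × 63.55 = 6.832 g
Actual mass = 84.0% × 6.832 = 5.74 g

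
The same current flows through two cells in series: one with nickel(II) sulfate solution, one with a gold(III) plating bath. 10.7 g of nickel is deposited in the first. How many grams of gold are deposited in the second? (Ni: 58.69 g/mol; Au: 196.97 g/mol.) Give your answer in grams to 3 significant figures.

23.9 g

n(Ni) = 10.7 / 58.69 = 0.1823 mol
Ni²⁺ + 2e⁻ → Ni, so n(e⁻) = 2 × 0.1823 = 0.3646 mol
The cells are in series, so the same charge (and hence the same n(e⁻) = 0.3646 mol) passes through both.
Au³⁺ + 3e⁻ → Au, so n(Au) = 0.3646 / 3 = 0.1215 mol
m(Au) = 0.1215 × 196.97 = 23.9 g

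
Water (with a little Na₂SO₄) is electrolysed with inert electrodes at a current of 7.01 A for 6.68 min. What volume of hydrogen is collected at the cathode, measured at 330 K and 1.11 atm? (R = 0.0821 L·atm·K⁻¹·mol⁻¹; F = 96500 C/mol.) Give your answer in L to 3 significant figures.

0.355 L

Q = 7.01 A × 400.8 s = 2810 C
n(e⁻) = Q/F = 2810/96500 = 0.02912 mol
2H⁺ + 2e⁻ → H₂, so n(H₂) = 0.02912 / 2 = 0.01456 mol
V = nRT/P = 0.01456 × 0.0821 × 330 / 1.11 = 0.3554 L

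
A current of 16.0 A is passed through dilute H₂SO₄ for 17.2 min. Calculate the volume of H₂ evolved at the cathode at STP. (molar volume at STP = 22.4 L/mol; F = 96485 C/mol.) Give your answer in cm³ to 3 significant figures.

1920 cm³

Q = It = 16.0 × 1032 = 16510 C
n(e⁻) = 16510 / 96485 = 0.1711 mol
2H⁺ + 2e⁻ → H₂, so n(H₂) = 0.1711 / 2 = 0.08555 mol
V = 0.08555 × 22.4 = 1.916 L
= 1920 cm³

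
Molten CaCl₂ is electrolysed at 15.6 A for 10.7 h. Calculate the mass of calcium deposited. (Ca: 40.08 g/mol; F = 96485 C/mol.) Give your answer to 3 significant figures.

Q = It = 15.6 × 38520 = 6.009×10^5 C
n(e⁻) = 6.009×10^5 / 96485 = 6.228 mol
Ca²⁺ + 2e⁻ → Ca, so n(Ca) = 6.228 / 2 = 3.114 mol
m = 3.114 × 40.08 = 125 g

125 g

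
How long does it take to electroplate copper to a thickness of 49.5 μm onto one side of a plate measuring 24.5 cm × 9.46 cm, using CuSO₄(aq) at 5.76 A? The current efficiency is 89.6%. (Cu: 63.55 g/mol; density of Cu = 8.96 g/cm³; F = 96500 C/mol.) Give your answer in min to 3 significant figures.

101 min

Plated area = 24.5 × 9.46 = 231.8 cm²
Volume = 231.8 × 49.5×10⁻⁴ cm = 1.147 cm³
m(Cu) = 1.147 × 8.96 = 10.28 g
n(Cu) = 10.28 / 63.55 = 0.1618 mol; n(e⁻) = 2 × 0.1618 = 0.3236 mol
Q = 0.3236 × 96500 / 0.896 = 34850 C
t = 34850 / 5.76 = 6050 s = 101 min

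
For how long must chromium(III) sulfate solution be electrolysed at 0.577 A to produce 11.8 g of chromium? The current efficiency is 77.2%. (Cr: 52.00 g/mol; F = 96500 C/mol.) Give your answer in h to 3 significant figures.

n(Cr) = 11.8 / 52.00 = 0.2269 mol
Cr³⁺ + 3e⁻ → Cr, so n(e⁻) = 3 × 0.2269 = 0.6807 mol
Q = 0.6807 × 96500 / 0.772 = 85090 C
t = Q / I = 85090 / 0.577 = 1.475×10^5 s = 41.0 h

41.0 h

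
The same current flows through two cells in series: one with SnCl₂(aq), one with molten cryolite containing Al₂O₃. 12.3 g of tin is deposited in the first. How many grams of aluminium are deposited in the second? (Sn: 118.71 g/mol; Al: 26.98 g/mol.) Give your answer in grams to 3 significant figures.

n(Sn) = 12.3 / 118.71 = 0.1036 mol
Sn²⁺ + 2e⁻ → Sn, so n(e⁻) = 2 × 0.1036 = 0.2072 mol
Same current for the same time ⇒ same n(e⁻) = 0.2072 mol in both cells.
Al³⁺ + 3e⁻ → Al, so n(Al) = 0.2072 / 3 = 0.06907 mol
m(Al) = 0.06907 × 26.98 = 1.86 g

1.86 g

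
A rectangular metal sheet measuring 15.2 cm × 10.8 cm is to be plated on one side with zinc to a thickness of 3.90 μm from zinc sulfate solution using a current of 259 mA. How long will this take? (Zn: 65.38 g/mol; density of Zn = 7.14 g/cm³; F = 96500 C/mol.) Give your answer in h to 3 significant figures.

1.45 h

Plated area = 15.2 × 10.8 = 164.2 cm²
Volume = 164.2 × 3.90×10⁻⁴ cm = 0.06404 cm³
m(Zn) = 0.06404 × 7.14 = 0.4572 g
n(Zn) = 0.4572 / 65.38 = 0.006993 mol; n(e⁻) = 2 × 0.006993 = 0.01399 mol
Q = 0.01399 × 96500 = 1350 C
t = 1350 / 0.259 = 5212 s = 1.45 h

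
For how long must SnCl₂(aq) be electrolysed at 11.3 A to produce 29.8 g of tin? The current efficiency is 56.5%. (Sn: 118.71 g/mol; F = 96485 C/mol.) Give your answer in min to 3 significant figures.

n(Sn) = 29.8 / 118.71 = 0.2510 mol
Sn²⁺ + 2e⁻ → Sn, so n(e⁻) = 2 × 0.2510 = 0.5020 mol
Q = 0.5020 × 96485 / 0.565 = 85730 C
t = Q / I = 85730 / 11.3 = 7587 s = 126 min

126 min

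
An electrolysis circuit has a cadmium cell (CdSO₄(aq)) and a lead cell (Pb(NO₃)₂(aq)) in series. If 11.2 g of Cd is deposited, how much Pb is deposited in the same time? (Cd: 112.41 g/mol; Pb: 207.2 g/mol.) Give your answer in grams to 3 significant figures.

n(Cd) = 11.2 / 112.41 = 0.09964 mol
Cd²⁺ + 2e⁻ → Cd, so n(e⁻) = 2 × 0.09964 = 0.1993 mol
Since the cells are in series, n(e⁻) in the Pb cell is also 0.1993 mol.
Pb²⁺ + 2e⁻ → Pb, so n(Pb) = 0.1993 / 2 = 0.09965 mol
m(Pb) = 0.09965 × 207.2 = 20.6 g

20.6 g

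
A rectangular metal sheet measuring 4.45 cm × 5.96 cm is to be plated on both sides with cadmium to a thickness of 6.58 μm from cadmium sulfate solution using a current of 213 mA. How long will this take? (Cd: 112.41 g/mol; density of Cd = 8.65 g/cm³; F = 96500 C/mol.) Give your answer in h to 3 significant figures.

Plated area = 2 × 4.45 × 5.96 = 53.04 cm²
Volume = 53.04 × 6.58×10⁻⁴ cm = 0.03490 cm³
m(Cd) = 0.03490 × 8.65 = 0.3019 g
n(Cd) = 0.3019 / 112.41 = 0.002686 mol; n(e⁻) = 2 × 0.002686 = 0.005372 mol
Q = 0.005372 × 96500 = 518.4 C
t = 518.4 / 0.213 = 2434 s = 0.676 h

0.676 h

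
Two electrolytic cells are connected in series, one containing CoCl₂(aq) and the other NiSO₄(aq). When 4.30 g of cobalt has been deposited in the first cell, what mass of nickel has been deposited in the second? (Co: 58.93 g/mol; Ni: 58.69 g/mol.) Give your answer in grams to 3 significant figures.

4.28 g

n(Co) = 4.30 / 58.93 = 0.07297 mol
Co²⁺ + 2e⁻ → Co, so n(e⁻) = 2 × 0.07297 = 0.1459 mol
Since the cells are in series, n(e⁻) in the Ni cell is also 0.1459 mol.
Ni²⁺ + 2e⁻ → Ni, so n(Ni) = 0.1459 / 2 = 0.07295 mol
m(Ni) = 0.07295 × 58.69 = 4.28 g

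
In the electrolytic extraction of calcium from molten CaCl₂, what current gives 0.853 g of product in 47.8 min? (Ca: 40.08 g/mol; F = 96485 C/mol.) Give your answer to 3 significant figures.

1.43 A

n(Ca) = 0.853 / 40.08 = 0.02128 mol
Ca²⁺ + 2e⁻ → Ca, so n(e⁻) = 2 × 0.02128 = 0.04256 mol
Q = 0.04256 × 96485 = 4106 C
I = Q / t = 4106 / 2868 s = 1.43 A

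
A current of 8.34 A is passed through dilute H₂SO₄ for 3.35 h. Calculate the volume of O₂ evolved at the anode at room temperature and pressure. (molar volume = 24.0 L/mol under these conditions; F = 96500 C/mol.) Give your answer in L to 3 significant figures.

6.25 L

Q = It = 8.34 × 12060 = 1.006×10^5 C
n(e⁻) = Q/F = 1.006×10^5/96500 = 1.042 mol
2H₂O → O₂ + 4H⁺ + 4e⁻, so n(O₂) = 1.042 / 4 = 0.2605 mol
V = 0.2605 × 24.0 = 6.252 L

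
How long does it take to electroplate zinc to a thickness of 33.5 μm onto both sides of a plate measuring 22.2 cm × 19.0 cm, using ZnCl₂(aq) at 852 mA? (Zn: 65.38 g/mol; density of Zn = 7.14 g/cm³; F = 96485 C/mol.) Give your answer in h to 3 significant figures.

Plated area = 2 × 22.2 × 19.0 = 843.6 cm²
Volume = 843.6 × 33.5×10⁻⁴ cm = 2.826 cm³
m(Zn) = 2.826 × 7.14 = 20.18 g
n(Zn) = 20.18 / 65.38 = 0.3087 mol; n(e⁻) = 2 × 0.3087 = 0.6174 mol
Q = 0.6174 × 96485 = 59570 C
t = 59570 / 0.852 = 69920 s = 19.4 h

19.4 h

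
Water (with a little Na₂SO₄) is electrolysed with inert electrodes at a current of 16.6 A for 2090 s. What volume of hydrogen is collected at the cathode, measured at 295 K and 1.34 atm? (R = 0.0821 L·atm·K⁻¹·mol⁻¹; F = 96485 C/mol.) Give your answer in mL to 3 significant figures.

3250 mL

Q = 16.6 A × 2090 s = 34690 C
n(e⁻) = Q/F = 34690/96485 = 0.3595 mol
2H⁺ + 2e⁻ → H₂, so n(H₂) = 0.3595 / 2 = 0.1798 mol
V = nRT/P = 0.1798 × 0.0821 × 295 / 1.34 = 3.250 L
= 3250 mL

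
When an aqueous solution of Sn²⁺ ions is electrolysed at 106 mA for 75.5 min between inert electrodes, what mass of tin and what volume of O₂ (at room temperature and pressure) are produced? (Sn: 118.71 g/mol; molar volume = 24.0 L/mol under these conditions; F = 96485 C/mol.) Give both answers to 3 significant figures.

Q = 0.106 × 4530 = 480.2 C; n(e⁻) = 480.2 / 96485 = 0.004977 mol
Cathode: Sn²⁺ + 2e⁻ → Sn → n(Sn) = 0.004977/2 = 0.002489 mol → 0.295 g
Anode: 2H₂O → O₂ + 4H⁺ + 4e⁻ → n(O₂) = 0.004977/4 = 0.001244 mol → 0.0299 L

0.295 g Sn; 0.0299 L O₂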